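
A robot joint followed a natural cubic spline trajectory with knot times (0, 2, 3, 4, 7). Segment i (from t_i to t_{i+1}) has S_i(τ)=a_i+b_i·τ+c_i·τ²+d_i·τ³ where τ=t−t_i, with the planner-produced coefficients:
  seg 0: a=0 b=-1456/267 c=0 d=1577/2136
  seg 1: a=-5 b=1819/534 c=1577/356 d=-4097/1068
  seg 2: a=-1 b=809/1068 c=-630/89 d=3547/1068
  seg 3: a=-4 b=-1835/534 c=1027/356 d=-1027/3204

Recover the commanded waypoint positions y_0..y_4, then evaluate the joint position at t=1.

y_0 = S_0(0) = a_0 = 0
y_1 = S_1(0) = a_1 = -5
y_2 = S_2(0) = a_2 = -1
y_3 = S_3(0) = a_3 = -4
y_4 = S_3(3) = 3
t_q=1 is in segment 0 (τ=1); S_0(τ)=-3357/712

y_0=0 y_1=-5 y_2=-1 y_3=-4 y_4=3
S(1) = -3357/712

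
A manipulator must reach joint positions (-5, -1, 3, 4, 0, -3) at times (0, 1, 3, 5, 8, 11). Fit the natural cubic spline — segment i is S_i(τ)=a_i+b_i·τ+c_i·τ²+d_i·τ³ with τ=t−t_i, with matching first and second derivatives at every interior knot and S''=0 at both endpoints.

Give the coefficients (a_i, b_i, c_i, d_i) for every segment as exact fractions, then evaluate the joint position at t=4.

Δ: Δ0=4, Δ1=2, Δ2=1/2, Δ3=-4/3, Δ4=-1
row 1: diag=6, rhs=-12; c'=1/3, d'=-2
row 2: denom=8−2·1/3=22/3; d'=(-9−2·-2)/(22/3)=-15/22
row 3: denom=10−2·3/11=104/11; d'=(-11−2·-15/22)/(104/11)=-53/52
row 4: denom=12−3·33/104=1149/104; d'=(2−3·-53/52)/(1149/104)=526/1149
back: M4=526/1149
back: M3=-53/52−33/104·526/1149=-446/383
back: M2=-15/22−3/11·-446/383=-279/766
back: M1=-2−1/3·-279/766=-1439/766
M: M0=0, M1=-1439/766, M2=-279/766, M3=-446/383, M4=526/1149, M5=0
seg 0: a=-5, c=M0/2=0, d=(M1−M0)/(6·1)=-1439/4596, b=Δ0−h0·(2M0+M1)/6=19823/4596
seg 1: a=-1, c=M1/2=-1439/1532, d=(M2−M1)/(6·2)=145/1149, b=Δ1−h1·(2M1+M2)/6=7753/2298
seg 2: a=3, c=M2/2=-279/1532, d=(M3−M2)/(6·2)=-613/9192, b=Δ2−h2·(2M2+M3)/6=2599/2298
seg 3: a=4, c=M3/2=-223/383, d=(M4−M3)/(6·3)=932/10341, b=Δ3−h3·(2M3+M4)/6=-457/1149
seg 4: a=0, c=M4/2=263/1149, d=(M5−M4)/(6·3)=-263/10341, b=Δ4−h4·(2M4+M5)/6=-1675/1149
t_q=4 → seg 2, τ=1; S=3+2599/2298·τ+-279/1532·τ²+-613/9192·τ³=11895/3064

  seg 0: a=-5 b=19823/4596 c=0 d=-1439/4596
  seg 1: a=-1 b=7753/2298 c=-1439/1532 d=145/1149
  seg 2: a=3 b=2599/2298 c=-279/1532 d=-613/9192
  seg 3: a=4 b=-457/1149 c=-223/383 d=932/10341
  seg 4: a=0 b=-1675/1149 c=263/1149 d=-263/10341
S(4) = 11895/3064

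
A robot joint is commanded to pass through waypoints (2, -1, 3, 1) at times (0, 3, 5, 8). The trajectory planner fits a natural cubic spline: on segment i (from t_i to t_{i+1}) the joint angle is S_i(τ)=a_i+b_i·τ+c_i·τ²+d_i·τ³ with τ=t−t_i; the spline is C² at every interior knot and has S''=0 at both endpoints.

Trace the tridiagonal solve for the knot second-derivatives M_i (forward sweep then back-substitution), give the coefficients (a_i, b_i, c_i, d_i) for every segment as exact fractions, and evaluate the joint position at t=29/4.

Δ: Δ0=-1, Δ1=2, Δ2=-2/3
row 1: diag=10, rhs=18; c'=1/5, d'=9/5
row 2: denom=10−2·1/5=48/5; d'=(-16−2·9/5)/(48/5)=-49/24
back: M2=-49/24
back: M1=9/5−1/5·-49/24=53/24
M: M0=0, M1=53/24, M2=-49/24, M3=0
seg 0: a=2, c=M0/2=0, d=(M1−M0)/(6·3)=53/432, b=Δ0−h0·(2M0+M1)/6=-101/48
seg 1: a=-1, c=M1/2=53/48, d=(M2−M1)/(6·2)=-17/48, b=Δ1−h1·(2M1+M2)/6=29/24
seg 2: a=3, c=M2/2=-49/48, d=(M3−M2)/(6·3)=49/432, b=Δ2−h2·(2M2+M3)/6=11/8
t_q=29/4 → seg 2, τ=9/4; S=3+11/8·τ+-49/48·τ²+49/432·τ³=2271/1024

  seg 0: a=2 b=-101/48 c=0 d=53/432
  seg 1: a=-1 b=29/24 c=53/48 d=-17/48
  seg 2: a=3 b=11/8 c=-49/48 d=49/432
S(29/4) = 2271/1024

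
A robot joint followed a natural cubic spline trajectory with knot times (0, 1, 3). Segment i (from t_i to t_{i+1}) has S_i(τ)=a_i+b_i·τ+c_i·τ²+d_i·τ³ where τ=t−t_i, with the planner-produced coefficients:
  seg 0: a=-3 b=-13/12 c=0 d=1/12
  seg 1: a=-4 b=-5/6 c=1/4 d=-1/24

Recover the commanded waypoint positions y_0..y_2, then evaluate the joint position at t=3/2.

y_0=-3 y_1=-4 y_2=-5
S(3/2) = -279/64

y_0 = S_0(0) = a_0 = -3
y_1 = S_1(0) = a_1 = -4
y_2 = S_1(2) = -5
t_q=3/2 is in segment 1 (τ=1/2); S_1(τ)=-279/64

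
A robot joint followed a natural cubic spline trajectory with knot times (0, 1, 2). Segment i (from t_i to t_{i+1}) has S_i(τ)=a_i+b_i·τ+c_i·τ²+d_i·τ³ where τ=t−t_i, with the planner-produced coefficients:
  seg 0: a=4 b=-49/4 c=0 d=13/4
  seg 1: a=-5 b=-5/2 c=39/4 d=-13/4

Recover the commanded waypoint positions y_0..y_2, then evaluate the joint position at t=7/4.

y_0 = S_0(0) = a_0 = 4
y_1 = S_1(0) = a_1 = -5
y_2 = S_1(1) = -1
t_q=7/4 is in segment 1 (τ=3/4); S_1(τ)=-707/256

y_0=4 y_1=-5 y_2=-1
S(7/4) = -707/256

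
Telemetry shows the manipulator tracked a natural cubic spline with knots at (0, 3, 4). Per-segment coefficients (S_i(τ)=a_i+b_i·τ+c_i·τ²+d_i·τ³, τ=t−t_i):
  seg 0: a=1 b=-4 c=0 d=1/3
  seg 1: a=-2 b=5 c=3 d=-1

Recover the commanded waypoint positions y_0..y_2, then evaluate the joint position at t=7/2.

y_0 = S_0(0) = a_0 = 1
y_1 = S_1(0) = a_1 = -2
y_2 = S_1(1) = 5
t_q=7/2 is in segment 1 (τ=1/2); S_1(τ)=9/8

y_0=1 y_1=-2 y_2=5
S(7/2) = 9/8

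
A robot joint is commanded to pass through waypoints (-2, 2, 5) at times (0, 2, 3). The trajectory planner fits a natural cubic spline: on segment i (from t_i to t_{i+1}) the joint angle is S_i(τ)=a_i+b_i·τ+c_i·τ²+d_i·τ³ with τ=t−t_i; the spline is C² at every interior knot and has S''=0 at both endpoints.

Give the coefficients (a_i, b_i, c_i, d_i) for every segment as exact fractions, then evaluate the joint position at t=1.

  seg 0: a=-2 b=5/3 c=0 d=1/12
  seg 1: a=2 b=8/3 c=1/2 d=-1/6
S(1) = -1/4

Δ: Δ0=2, Δ1=3
row 1: diag=6, rhs=6; c'=1/6, d'=1
back: M1=1
M: M0=0, M1=1, M2=0
seg 0: a=-2, c=M0/2=0, d=(M1−M0)/(6·2)=1/12, b=Δ0−h0·(2M0+M1)/6=5/3
seg 1: a=2, c=M1/2=1/2, d=(M2−M1)/(6·1)=-1/6, b=Δ1−h1·(2M1+M2)/6=8/3
t_q=1 → seg 0, τ=1; S=-2+5/3·τ+0·τ²+1/12·τ³=-1/4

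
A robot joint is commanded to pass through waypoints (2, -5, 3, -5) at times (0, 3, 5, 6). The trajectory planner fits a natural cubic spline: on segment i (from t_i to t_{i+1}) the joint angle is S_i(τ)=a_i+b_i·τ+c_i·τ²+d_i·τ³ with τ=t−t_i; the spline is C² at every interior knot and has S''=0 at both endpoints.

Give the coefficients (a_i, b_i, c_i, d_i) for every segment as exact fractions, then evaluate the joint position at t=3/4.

  seg 0: a=2 b=-475/84 c=0 d=31/84
  seg 1: a=-5 b=181/42 c=93/28 d=-73/42
  seg 2: a=3 b=-137/42 c=-199/28 d=199/84
S(3/4) = -3737/1792

Δ: Δ0=-7/3, Δ1=4, Δ2=-8
row 1: diag=10, rhs=38; c'=1/5, d'=19/5
row 2: denom=6−2·1/5=28/5; d'=(-72−2·19/5)/(28/5)=-199/14
back: M2=-199/14
back: M1=19/5−1/5·-199/14=93/14
M: M0=0, M1=93/14, M2=-199/14, M3=0
seg 0: a=2, c=M0/2=0, d=(M1−M0)/(6·3)=31/84, b=Δ0−h0·(2M0+M1)/6=-475/84
seg 1: a=-5, c=M1/2=93/28, d=(M2−M1)/(6·2)=-73/42, b=Δ1−h1·(2M1+M2)/6=181/42
seg 2: a=3, c=M2/2=-199/28, d=(M3−M2)/(6·1)=199/84, b=Δ2−h2·(2M2+M3)/6=-137/42
t_q=3/4 → seg 0, τ=3/4; S=2+-475/84·τ+0·τ²+31/84·τ³=-3737/1792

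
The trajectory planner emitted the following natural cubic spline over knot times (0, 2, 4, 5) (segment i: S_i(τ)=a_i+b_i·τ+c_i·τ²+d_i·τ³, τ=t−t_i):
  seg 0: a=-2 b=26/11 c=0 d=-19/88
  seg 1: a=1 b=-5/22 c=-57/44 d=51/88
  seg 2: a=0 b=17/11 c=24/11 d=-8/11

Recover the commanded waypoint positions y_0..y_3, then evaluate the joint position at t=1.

y_0 = S_0(0) = a_0 = -2
y_1 = S_1(0) = a_1 = 1
y_2 = S_2(0) = a_2 = 0
y_3 = S_2(1) = 3
t_q=1 is in segment 0 (τ=1); S_0(τ)=13/88

y_0=-2 y_1=1 y_2=0 y_3=3
S(1) = 13/88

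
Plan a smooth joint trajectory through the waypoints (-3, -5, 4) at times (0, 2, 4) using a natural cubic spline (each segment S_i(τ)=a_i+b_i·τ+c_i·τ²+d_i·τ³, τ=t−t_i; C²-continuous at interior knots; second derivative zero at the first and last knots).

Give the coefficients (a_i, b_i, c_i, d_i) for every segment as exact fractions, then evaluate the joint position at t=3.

  seg 0: a=-3 b=-19/8 c=0 d=11/32
  seg 1: a=-5 b=7/4 c=33/16 d=-11/32
S(3) = -49/32

Δ: Δ0=-1, Δ1=9/2
row 1: diag=8, rhs=33; c'=1/4, d'=33/8
back: M1=33/8
M: M0=0, M1=33/8, M2=0
seg 0: a=-3, c=M0/2=0, d=(M1−M0)/(6·2)=11/32, b=Δ0−h0·(2M0+M1)/6=-19/8
seg 1: a=-5, c=M1/2=33/16, d=(M2−M1)/(6·2)=-11/32, b=Δ1−h1·(2M1+M2)/6=7/4
t_q=3 → seg 1, τ=1; S=-5+7/4·τ+33/16·τ²+-11/32·τ³=-49/32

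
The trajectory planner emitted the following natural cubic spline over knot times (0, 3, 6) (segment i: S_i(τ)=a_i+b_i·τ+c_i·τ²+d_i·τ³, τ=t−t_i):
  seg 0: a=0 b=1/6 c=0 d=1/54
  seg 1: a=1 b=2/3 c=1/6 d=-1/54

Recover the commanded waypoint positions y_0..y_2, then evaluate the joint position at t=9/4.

y_0 = S_0(0) = a_0 = 0
y_1 = S_1(0) = a_1 = 1
y_2 = S_1(3) = 4
t_q=9/4 is in segment 0 (τ=9/4); S_0(τ)=75/128

y_0=0 y_1=1 y_2=4
S(9/4) = 75/128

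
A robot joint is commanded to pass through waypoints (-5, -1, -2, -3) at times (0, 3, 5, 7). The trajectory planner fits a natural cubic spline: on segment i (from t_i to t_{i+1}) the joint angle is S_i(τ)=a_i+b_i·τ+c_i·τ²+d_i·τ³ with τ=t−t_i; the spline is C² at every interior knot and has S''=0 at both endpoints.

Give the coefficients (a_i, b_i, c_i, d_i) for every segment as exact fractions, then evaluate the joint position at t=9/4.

Δ: Δ0=4/3, Δ1=-1/2, Δ2=-1/2
row 1: diag=10, rhs=-11; c'=1/5, d'=-11/10
row 2: denom=8−2·1/5=38/5; d'=(0−2·-11/10)/(38/5)=11/38
back: M2=11/38
back: M1=-11/10−1/5·11/38=-22/19
M: M0=0, M1=-22/19, M2=11/38, M3=0
seg 0: a=-5, c=M0/2=0, d=(M1−M0)/(6·3)=-11/171, b=Δ0−h0·(2M0+M1)/6=109/57
seg 1: a=-1, c=M1/2=-11/19, d=(M2−M1)/(6·2)=55/456, b=Δ1−h1·(2M1+M2)/6=10/57
seg 2: a=-2, c=M2/2=11/76, d=(M3−M2)/(6·2)=-11/456, b=Δ2−h2·(2M2+M3)/6=-79/114
t_q=9/4 → seg 0, τ=9/4; S=-5+109/57·τ+0·τ²+-11/171·τ³=-1739/1216

  seg 0: a=-5 b=109/57 c=0 d=-11/171
  seg 1: a=-1 b=10/57 c=-11/19 d=55/456
  seg 2: a=-2 b=-79/114 c=11/76 d=-11/456
S(9/4) = -1739/1216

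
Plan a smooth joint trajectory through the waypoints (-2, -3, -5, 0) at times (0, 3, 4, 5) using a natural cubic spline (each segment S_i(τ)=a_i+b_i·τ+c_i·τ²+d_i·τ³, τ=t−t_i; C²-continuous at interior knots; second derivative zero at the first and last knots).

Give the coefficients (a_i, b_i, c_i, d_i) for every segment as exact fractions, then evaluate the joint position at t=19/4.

  seg 0: a=-2 b=92/93 c=0 d=-41/279
  seg 1: a=-3 b=-277/93 c=-41/31 d=214/93
  seg 2: a=-5 b=119/93 c=173/31 d=-173/93
S(19/4) = -3345/1984

Δ: Δ0=-1/3, Δ1=-2, Δ2=5
row 1: diag=8, rhs=-10; c'=1/8, d'=-5/4
row 2: denom=4−1·1/8=31/8; d'=(42−1·-5/4)/(31/8)=346/31
back: M2=346/31
back: M1=-5/4−1/8·346/31=-82/31
M: M0=0, M1=-82/31, M2=346/31, M3=0
seg 0: a=-2, c=M0/2=0, d=(M1−M0)/(6·3)=-41/279, b=Δ0−h0·(2M0+M1)/6=92/93
seg 1: a=-3, c=M1/2=-41/31, d=(M2−M1)/(6·1)=214/93, b=Δ1−h1·(2M1+M2)/6=-277/93
seg 2: a=-5, c=M2/2=173/31, d=(M3−M2)/(6·1)=-173/93, b=Δ2−h2·(2M2+M3)/6=119/93
t_q=19/4 → seg 2, τ=3/4; S=-5+119/93·τ+173/31·τ²+-173/93·τ³=-3345/1984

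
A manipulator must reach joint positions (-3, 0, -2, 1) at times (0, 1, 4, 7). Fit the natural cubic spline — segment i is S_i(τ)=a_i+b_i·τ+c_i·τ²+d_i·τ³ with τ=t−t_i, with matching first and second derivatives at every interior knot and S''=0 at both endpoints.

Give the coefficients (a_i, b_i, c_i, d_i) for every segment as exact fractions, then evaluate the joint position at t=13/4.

  seg 0: a=-3 b=310/87 c=0 d=-49/87
  seg 1: a=0 b=163/87 c=-49/29 d=220/783
  seg 2: a=-2 b=-59/87 c=73/87 d=-73/783
S(13/4) = -33/29

Δ: Δ0=3, Δ1=-2/3, Δ2=1
row 1: diag=8, rhs=-22; c'=3/8, d'=-11/4
row 2: denom=12−3·3/8=87/8; d'=(10−3·-11/4)/(87/8)=146/87
back: M2=146/87
back: M1=-11/4−3/8·146/87=-98/29
M: M0=0, M1=-98/29, M2=146/87, M3=0
seg 0: a=-3, c=M0/2=0, d=(M1−M0)/(6·1)=-49/87, b=Δ0−h0·(2M0+M1)/6=310/87
seg 1: a=0, c=M1/2=-49/29, d=(M2−M1)/(6·3)=220/783, b=Δ1−h1·(2M1+M2)/6=163/87
seg 2: a=-2, c=M2/2=73/87, d=(M3−M2)/(6·3)=-73/783, b=Δ2−h2·(2M2+M3)/6=-59/87
t_q=13/4 → seg 1, τ=9/4; S=0+163/87·τ+-49/29·τ²+220/783·τ³=-33/29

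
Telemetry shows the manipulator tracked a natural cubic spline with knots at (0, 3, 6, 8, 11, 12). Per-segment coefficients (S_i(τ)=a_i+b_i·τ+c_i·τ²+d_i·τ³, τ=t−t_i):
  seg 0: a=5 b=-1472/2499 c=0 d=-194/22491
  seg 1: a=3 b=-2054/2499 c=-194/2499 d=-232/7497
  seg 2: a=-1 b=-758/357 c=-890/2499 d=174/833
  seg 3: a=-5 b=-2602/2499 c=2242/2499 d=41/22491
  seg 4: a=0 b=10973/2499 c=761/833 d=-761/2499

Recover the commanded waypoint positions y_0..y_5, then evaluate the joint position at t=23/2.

y_0=5 y_1=3 y_2=-1 y_3=-5 y_4=0 y_5=5
S(23/2) = 15899/6664

y_0 = S_0(0) = a_0 = 5
y_1 = S_1(0) = a_1 = 3
y_2 = S_2(0) = a_2 = -1
y_3 = S_3(0) = a_3 = -5
y_4 = S_4(0) = a_4 = 0
y_5 = S_4(1) = 5
t_q=23/2 is in segment 4 (τ=1/2); S_4(τ)=15899/6664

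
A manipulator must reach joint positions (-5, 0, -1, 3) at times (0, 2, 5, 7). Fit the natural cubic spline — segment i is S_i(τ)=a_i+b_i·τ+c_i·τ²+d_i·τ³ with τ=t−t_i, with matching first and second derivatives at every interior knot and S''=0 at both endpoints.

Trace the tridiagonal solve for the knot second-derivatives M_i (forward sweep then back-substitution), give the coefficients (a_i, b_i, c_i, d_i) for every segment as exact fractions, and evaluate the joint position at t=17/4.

  seg 0: a=-5 b=1789/546 c=0 d=-53/273
  seg 1: a=0 b=517/546 c=-106/91 d=31/126
  seg 2: a=-1 b=164/273 c=191/182 d=-191/1092
S(17/4) = -11229/11648

Δ: Δ0=5/2, Δ1=-1/3, Δ2=2
row 1: diag=10, rhs=-17; c'=3/10, d'=-17/10
row 2: denom=10−3·3/10=91/10; d'=(14−3·-17/10)/(91/10)=191/91
back: M2=191/91
back: M1=-17/10−3/10·191/91=-212/91
M: M0=0, M1=-212/91, M2=191/91, M3=0
seg 0: a=-5, c=M0/2=0, d=(M1−M0)/(6·2)=-53/273, b=Δ0−h0·(2M0+M1)/6=1789/546
seg 1: a=0, c=M1/2=-106/91, d=(M2−M1)/(6·3)=31/126, b=Δ1−h1·(2M1+M2)/6=517/546
seg 2: a=-1, c=M2/2=191/182, d=(M3−M2)/(6·2)=-191/1092, b=Δ2−h2·(2M2+M3)/6=164/273
t_q=17/4 → seg 1, τ=9/4; S=0+517/546·τ+-106/91·τ²+31/126·τ³=-11229/11648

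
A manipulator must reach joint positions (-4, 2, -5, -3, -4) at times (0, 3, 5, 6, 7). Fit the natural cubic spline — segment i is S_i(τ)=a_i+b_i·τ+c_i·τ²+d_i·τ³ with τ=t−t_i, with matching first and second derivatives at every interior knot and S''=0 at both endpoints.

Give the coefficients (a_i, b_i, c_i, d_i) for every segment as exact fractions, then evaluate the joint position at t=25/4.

Δ: Δ0=2, Δ1=-7/2, Δ2=2, Δ3=-1
row 1: diag=10, rhs=-33; c'=1/5, d'=-33/10
row 2: denom=6−2·1/5=28/5; d'=(33−2·-33/10)/(28/5)=99/14
row 3: denom=4−1·5/28=107/28; d'=(-18−1·99/14)/(107/28)=-702/107
back: M3=-702/107
back: M2=99/14−5/28·-702/107=882/107
back: M1=-33/10−1/5·882/107=-1059/214
M: M0=0, M1=-1059/214, M2=882/107, M3=-702/107, M4=0
seg 0: a=-4, c=M0/2=0, d=(M1−M0)/(6·3)=-353/1284, b=Δ0−h0·(2M0+M1)/6=1915/428
seg 1: a=2, c=M1/2=-1059/428, d=(M2−M1)/(6·2)=941/856, b=Δ1−h1·(2M1+M2)/6=-631/214
seg 2: a=-5, c=M2/2=441/107, d=(M3−M2)/(6·1)=-264/107, b=Δ2−h2·(2M2+M3)/6=37/107
seg 3: a=-3, c=M3/2=-351/107, d=(M4−M3)/(6·1)=117/107, b=Δ3−h3·(2M3+M4)/6=127/107
t_q=25/4 → seg 3, τ=1/4; S=-3+127/107·τ+-351/107·τ²+117/107·τ³=-19799/6848

  seg 0: a=-4 b=1915/428 c=0 d=-353/1284
  seg 1: a=2 b=-631/214 c=-1059/428 d=941/856
  seg 2: a=-5 b=37/107 c=441/107 d=-264/107
  seg 3: a=-3 b=127/107 c=-351/107 d=117/107
S(25/4) = -19799/6848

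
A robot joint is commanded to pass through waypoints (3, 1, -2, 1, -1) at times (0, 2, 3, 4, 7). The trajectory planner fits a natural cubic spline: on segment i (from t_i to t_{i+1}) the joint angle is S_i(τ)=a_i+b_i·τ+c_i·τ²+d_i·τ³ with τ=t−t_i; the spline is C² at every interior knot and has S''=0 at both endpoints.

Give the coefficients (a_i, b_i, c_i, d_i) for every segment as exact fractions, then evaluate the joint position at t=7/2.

  seg 0: a=3 b=74/267 c=0 d=-341/1068
  seg 1: a=1 b=-949/267 c=-341/178 d=1319/534
  seg 2: a=-2 b=13/534 c=489/89 d=-1345/534
  seg 3: a=1 b=923/267 c=-367/178 d=367/1602
S(7/2) = -1323/1424

Δ: Δ0=-1, Δ1=-3, Δ2=3, Δ3=-2/3
row 1: diag=6, rhs=-12; c'=1/6, d'=-2
row 2: denom=4−1·1/6=23/6; d'=(36−1·-2)/(23/6)=228/23
row 3: denom=8−1·6/23=178/23; d'=(-22−1·228/23)/(178/23)=-367/89
back: M3=-367/89
back: M2=228/23−6/23·-367/89=978/89
back: M1=-2−1/6·978/89=-341/89
M: M0=0, M1=-341/89, M2=978/89, M3=-367/89, M4=0
seg 0: a=3, c=M0/2=0, d=(M1−M0)/(6·2)=-341/1068, b=Δ0−h0·(2M0+M1)/6=74/267
seg 1: a=1, c=M1/2=-341/178, d=(M2−M1)/(6·1)=1319/534, b=Δ1−h1·(2M1+M2)/6=-949/267
seg 2: a=-2, c=M2/2=489/89, d=(M3−M2)/(6·1)=-1345/534, b=Δ2−h2·(2M2+M3)/6=13/534
seg 3: a=1, c=M3/2=-367/178, d=(M4−M3)/(6·3)=367/1602, b=Δ3−h3·(2M3+M4)/6=923/267
t_q=7/2 → seg 2, τ=1/2; S=-2+13/534·τ+489/89·τ²+-1345/534·τ³=-1323/1424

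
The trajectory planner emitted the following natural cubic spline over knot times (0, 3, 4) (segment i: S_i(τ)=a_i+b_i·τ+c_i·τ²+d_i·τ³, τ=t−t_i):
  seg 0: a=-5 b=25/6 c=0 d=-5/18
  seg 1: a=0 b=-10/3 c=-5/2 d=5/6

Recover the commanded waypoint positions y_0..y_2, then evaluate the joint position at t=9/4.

y_0=-5 y_1=0 y_2=-5
S(9/4) = 155/128

y_0 = S_0(0) = a_0 = -5
y_1 = S_1(0) = a_1 = 0
y_2 = S_1(1) = -5
t_q=9/4 is in segment 0 (τ=9/4); S_0(τ)=155/128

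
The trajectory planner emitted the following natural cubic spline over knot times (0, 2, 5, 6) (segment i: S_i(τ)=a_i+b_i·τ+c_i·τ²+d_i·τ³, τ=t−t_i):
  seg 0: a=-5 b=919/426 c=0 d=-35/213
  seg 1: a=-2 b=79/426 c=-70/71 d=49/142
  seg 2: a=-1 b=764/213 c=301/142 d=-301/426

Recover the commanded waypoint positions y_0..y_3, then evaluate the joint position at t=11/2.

y_0 = S_0(0) = a_0 = -5
y_1 = S_1(0) = a_1 = -2
y_2 = S_2(0) = a_2 = -1
y_3 = S_2(1) = 4
t_q=11/2 is in segment 2 (τ=1/2); S_2(τ)=1403/1136

y_0=-5 y_1=-2 y_2=-1 y_3=4
S(11/2) = 1403/1136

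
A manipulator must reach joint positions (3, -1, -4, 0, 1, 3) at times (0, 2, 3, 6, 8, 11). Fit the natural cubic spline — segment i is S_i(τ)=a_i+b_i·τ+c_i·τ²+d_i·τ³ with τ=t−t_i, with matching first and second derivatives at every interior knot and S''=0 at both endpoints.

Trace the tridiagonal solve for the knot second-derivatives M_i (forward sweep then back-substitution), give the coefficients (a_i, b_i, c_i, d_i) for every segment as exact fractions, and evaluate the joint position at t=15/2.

  seg 0: a=3 b=-1426/993 c=0 d=-140/993
  seg 1: a=-1 b=-3106/993 c=-280/331 d=967/993
  seg 2: a=-4 b=-1885/993 c=687/331 d=-2974/8937
  seg 3: a=0 b=1559/993 c=-913/993 d=509/2648
  seg 4: a=1 b=395/1986 c=929/3972 d=-929/35748
S(15/2) = 19807/21184

Δ: Δ0=-2, Δ1=-3, Δ2=4/3, Δ3=1/2, Δ4=2/3
row 1: diag=6, rhs=-6; c'=1/6, d'=-1
row 2: denom=8−1·1/6=47/6; d'=(26−1·-1)/(47/6)=162/47
row 3: denom=10−3·18/47=416/47; d'=(-5−3·162/47)/(416/47)=-721/416
row 4: denom=10−2·47/208=993/104; d'=(1−2·-721/416)/(993/104)=929/1986
back: M4=929/1986
back: M3=-721/416−47/208·929/1986=-1826/993
back: M2=162/47−18/47·-1826/993=1374/331
back: M1=-1−1/6·1374/331=-560/331
M: M0=0, M1=-560/331, M2=1374/331, M3=-1826/993, M4=929/1986, M5=0
seg 0: a=3, c=M0/2=0, d=(M1−M0)/(6·2)=-140/993, b=Δ0−h0·(2M0+M1)/6=-1426/993
seg 1: a=-1, c=M1/2=-280/331, d=(M2−M1)/(6·1)=967/993, b=Δ1−h1·(2M1+M2)/6=-3106/993
seg 2: a=-4, c=M2/2=687/331, d=(M3−M2)/(6·3)=-2974/8937, b=Δ2−h2·(2M2+M3)/6=-1885/993
seg 3: a=0, c=M3/2=-913/993, d=(M4−M3)/(6·2)=509/2648, b=Δ3−h3·(2M3+M4)/6=1559/993
seg 4: a=1, c=M4/2=929/3972, d=(M5−M4)/(6·3)=-929/35748, b=Δ4−h4·(2M4+M5)/6=395/1986
t_q=15/2 → seg 3, τ=3/2; S=0+1559/993·τ+-913/993·τ²+509/2648·τ³=19807/21184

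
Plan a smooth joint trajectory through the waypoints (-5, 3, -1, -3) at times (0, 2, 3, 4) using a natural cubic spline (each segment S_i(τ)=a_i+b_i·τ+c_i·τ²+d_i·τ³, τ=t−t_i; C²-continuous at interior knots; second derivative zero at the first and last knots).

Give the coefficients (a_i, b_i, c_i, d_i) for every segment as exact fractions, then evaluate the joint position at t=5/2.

Δ: Δ0=4, Δ1=-4, Δ2=-2
row 1: diag=6, rhs=-48; c'=1/6, d'=-8
row 2: denom=4−1·1/6=23/6; d'=(12−1·-8)/(23/6)=120/23
back: M2=120/23
back: M1=-8−1/6·120/23=-204/23
M: M0=0, M1=-204/23, M2=120/23, M3=0
seg 0: a=-5, c=M0/2=0, d=(M1−M0)/(6·2)=-17/23, b=Δ0−h0·(2M0+M1)/6=160/23
seg 1: a=3, c=M1/2=-102/23, d=(M2−M1)/(6·1)=54/23, b=Δ1−h1·(2M1+M2)/6=-44/23
seg 2: a=-1, c=M2/2=60/23, d=(M3−M2)/(6·1)=-20/23, b=Δ2−h2·(2M2+M3)/6=-86/23
t_q=5/2 → seg 1, τ=1/2; S=3+-44/23·τ+-102/23·τ²+54/23·τ³=113/92

  seg 0: a=-5 b=160/23 c=0 d=-17/23
  seg 1: a=3 b=-44/23 c=-102/23 d=54/23
  seg 2: a=-1 b=-86/23 c=60/23 d=-20/23
S(5/2) = 113/92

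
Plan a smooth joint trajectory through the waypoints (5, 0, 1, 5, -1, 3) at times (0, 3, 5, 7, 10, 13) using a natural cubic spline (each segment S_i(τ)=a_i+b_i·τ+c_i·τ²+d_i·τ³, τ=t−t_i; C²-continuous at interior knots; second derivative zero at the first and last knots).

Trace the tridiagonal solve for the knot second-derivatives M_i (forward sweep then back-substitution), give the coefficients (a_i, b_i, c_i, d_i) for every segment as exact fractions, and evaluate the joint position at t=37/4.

  seg 0: a=5 b=-5675/2652 c=0 d=1255/23868
  seg 1: a=0 b=-955/1326 c=1255/2652 d=121/1768
  seg 2: a=1 b=1322/663 c=586/663 d=-292/663
  seg 3: a=5 b=54/221 c=-1166/663 d=670/1989
  seg 4: a=-1 b=-268/221 c=844/663 d=-844/5967
S(37/4) = 263/544

Δ: Δ0=-5/3, Δ1=1/2, Δ2=2, Δ3=-2, Δ4=4/3
row 1: diag=10, rhs=13; c'=1/5, d'=13/10
row 2: denom=8−2·1/5=38/5; d'=(9−2·13/10)/(38/5)=16/19
row 3: denom=10−2·5/19=180/19; d'=(-24−2·16/19)/(180/19)=-122/45
row 4: denom=12−3·19/60=221/20; d'=(20−3·-122/45)/(221/20)=1688/663
back: M4=1688/663
back: M3=-122/45−19/60·1688/663=-2332/663
back: M2=16/19−5/19·-2332/663=1172/663
back: M1=13/10−1/5·1172/663=1255/1326
M: M0=0, M1=1255/1326, M2=1172/663, M3=-2332/663, M4=1688/663, M5=0
seg 0: a=5, c=M0/2=0, d=(M1−M0)/(6·3)=1255/23868, b=Δ0−h0·(2M0+M1)/6=-5675/2652
seg 1: a=0, c=M1/2=1255/2652, d=(M2−M1)/(6·2)=121/1768, b=Δ1−h1·(2M1+M2)/6=-955/1326
seg 2: a=1, c=M2/2=586/663, d=(M3−M2)/(6·2)=-292/663, b=Δ2−h2·(2M2+M3)/6=1322/663
seg 3: a=5, c=M3/2=-1166/663, d=(M4−M3)/(6·3)=670/1989, b=Δ3−h3·(2M3+M4)/6=54/221
seg 4: a=-1, c=M4/2=844/663, d=(M5−M4)/(6·3)=-844/5967, b=Δ4−h4·(2M4+M5)/6=-268/221
t_q=37/4 → seg 3, τ=9/4; S=5+54/221·τ+-1166/663·τ²+670/1989·τ³=263/544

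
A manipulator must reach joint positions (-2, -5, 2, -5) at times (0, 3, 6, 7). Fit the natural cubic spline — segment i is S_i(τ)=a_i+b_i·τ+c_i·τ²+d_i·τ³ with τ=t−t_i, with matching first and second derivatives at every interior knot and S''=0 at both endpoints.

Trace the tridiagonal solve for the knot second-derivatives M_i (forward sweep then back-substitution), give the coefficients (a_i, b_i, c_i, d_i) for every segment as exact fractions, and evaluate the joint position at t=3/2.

  seg 0: a=-2 b=-251/87 c=0 d=164/783
  seg 1: a=-5 b=241/87 c=164/87 d=-530/783
  seg 2: a=2 b=-365/87 c=-122/29 d=122/87
S(3/2) = -163/29

Δ: Δ0=-1, Δ1=7/3, Δ2=-7
row 1: diag=12, rhs=20; c'=1/4, d'=5/3
row 2: denom=8−3·1/4=29/4; d'=(-56−3·5/3)/(29/4)=-244/29
back: M2=-244/29
back: M1=5/3−1/4·-244/29=328/87
M: M0=0, M1=328/87, M2=-244/29, M3=0
seg 0: a=-2, c=M0/2=0, d=(M1−M0)/(6·3)=164/783, b=Δ0−h0·(2M0+M1)/6=-251/87
seg 1: a=-5, c=M1/2=164/87, d=(M2−M1)/(6·3)=-530/783, b=Δ1−h1·(2M1+M2)/6=241/87
seg 2: a=2, c=M2/2=-122/29, d=(M3−M2)/(6·1)=122/87, b=Δ2−h2·(2M2+M3)/6=-365/87
t_q=3/2 → seg 0, τ=3/2; S=-2+-251/87·τ+0·τ²+164/783·τ³=-163/29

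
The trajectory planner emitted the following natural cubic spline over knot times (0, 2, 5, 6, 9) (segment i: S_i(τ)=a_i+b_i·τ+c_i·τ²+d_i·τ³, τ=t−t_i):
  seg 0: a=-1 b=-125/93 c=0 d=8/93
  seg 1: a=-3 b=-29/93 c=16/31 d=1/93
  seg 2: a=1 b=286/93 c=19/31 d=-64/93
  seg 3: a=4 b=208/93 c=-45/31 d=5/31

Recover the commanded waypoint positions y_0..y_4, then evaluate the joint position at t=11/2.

y_0 = S_0(0) = a_0 = -1
y_1 = S_1(0) = a_1 = -3
y_2 = S_2(0) = a_2 = 1
y_3 = S_3(0) = a_3 = 4
y_4 = S_3(3) = 2
t_q=11/2 is in segment 2 (τ=1/2); S_2(τ)=323/124

y_0=-1 y_1=-3 y_2=1 y_3=4 y_4=2
S(11/2) = 323/124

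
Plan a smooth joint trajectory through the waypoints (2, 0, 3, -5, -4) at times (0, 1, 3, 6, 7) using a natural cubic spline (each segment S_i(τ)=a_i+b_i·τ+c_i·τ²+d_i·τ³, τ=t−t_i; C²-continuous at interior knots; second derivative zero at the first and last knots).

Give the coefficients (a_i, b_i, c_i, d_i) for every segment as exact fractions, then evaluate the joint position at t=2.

Δ: Δ0=-2, Δ1=3/2, Δ2=-8/3, Δ3=1
row 1: diag=6, rhs=21; c'=1/3, d'=7/2
row 2: denom=10−2·1/3=28/3; d'=(-25−2·7/2)/(28/3)=-24/7
row 3: denom=8−3·9/28=197/28; d'=(22−3·-24/7)/(197/28)=904/197
back: M3=904/197
back: M2=-24/7−9/28·904/197=-966/197
back: M1=7/2−1/3·-966/197=2023/394
M: M0=0, M1=2023/394, M2=-966/197, M3=904/197, M4=0
seg 0: a=2, c=M0/2=0, d=(M1−M0)/(6·1)=2023/2364, b=Δ0−h0·(2M0+M1)/6=-6751/2364
seg 1: a=0, c=M1/2=2023/788, d=(M2−M1)/(6·2)=-3955/4728, b=Δ1−h1·(2M1+M2)/6=-341/1182
seg 2: a=3, c=M2/2=-483/197, d=(M3−M2)/(6·3)=935/1773, b=Δ2−h2·(2M2+M3)/6=-34/591
seg 3: a=-5, c=M3/2=452/197, d=(M4−M3)/(6·1)=-452/591, b=Δ3−h3·(2M3+M4)/6=-313/591
t_q=2 → seg 1, τ=1; S=0+-341/1182·τ+2023/788·τ²+-3955/4728·τ³=2273/1576

  seg 0: a=2 b=-6751/2364 c=0 d=2023/2364
  seg 1: a=0 b=-341/1182 c=2023/788 d=-3955/4728
  seg 2: a=3 b=-34/591 c=-483/197 d=935/1773
  seg 3: a=-5 b=-313/591 c=452/197 d=-452/591
S(2) = 2273/1576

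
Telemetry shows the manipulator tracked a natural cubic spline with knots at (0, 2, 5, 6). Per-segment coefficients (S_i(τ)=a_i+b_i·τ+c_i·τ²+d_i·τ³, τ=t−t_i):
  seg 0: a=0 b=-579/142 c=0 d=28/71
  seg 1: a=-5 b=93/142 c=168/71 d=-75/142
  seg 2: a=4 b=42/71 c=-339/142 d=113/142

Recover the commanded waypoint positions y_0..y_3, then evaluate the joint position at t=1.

y_0=0 y_1=-5 y_2=4 y_3=3
S(1) = -523/142

y_0 = S_0(0) = a_0 = 0
y_1 = S_1(0) = a_1 = -5
y_2 = S_2(0) = a_2 = 4
y_3 = S_2(1) = 3
t_q=1 is in segment 0 (τ=1); S_0(τ)=-523/142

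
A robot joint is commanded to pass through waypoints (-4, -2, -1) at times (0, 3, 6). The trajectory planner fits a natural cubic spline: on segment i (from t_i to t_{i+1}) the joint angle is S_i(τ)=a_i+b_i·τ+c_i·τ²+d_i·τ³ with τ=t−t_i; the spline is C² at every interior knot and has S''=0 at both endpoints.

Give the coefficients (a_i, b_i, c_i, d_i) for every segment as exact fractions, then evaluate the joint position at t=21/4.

  seg 0: a=-4 b=3/4 c=0 d=-1/108
  seg 1: a=-2 b=1/2 c=-1/12 d=1/108
S(21/4) = -305/256

Δ: Δ0=2/3, Δ1=1/3
row 1: diag=12, rhs=-2; c'=1/4, d'=-1/6
back: M1=-1/6
M: M0=0, M1=-1/6, M2=0
seg 0: a=-4, c=M0/2=0, d=(M1−M0)/(6·3)=-1/108, b=Δ0−h0·(2M0+M1)/6=3/4
seg 1: a=-2, c=M1/2=-1/12, d=(M2−M1)/(6·3)=1/108, b=Δ1−h1·(2M1+M2)/6=1/2
t_q=21/4 → seg 1, τ=9/4; S=-2+1/2·τ+-1/12·τ²+1/108·τ³=-305/256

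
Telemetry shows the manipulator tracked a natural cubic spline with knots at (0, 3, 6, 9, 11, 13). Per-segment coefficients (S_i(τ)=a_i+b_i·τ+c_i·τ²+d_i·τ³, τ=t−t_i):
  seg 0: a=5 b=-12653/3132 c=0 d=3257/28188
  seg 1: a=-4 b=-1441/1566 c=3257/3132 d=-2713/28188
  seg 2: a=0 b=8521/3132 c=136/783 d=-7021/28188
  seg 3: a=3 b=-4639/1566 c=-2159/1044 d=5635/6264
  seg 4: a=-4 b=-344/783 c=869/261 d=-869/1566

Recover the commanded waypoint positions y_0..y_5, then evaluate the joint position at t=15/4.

y_0 = S_0(0) = a_0 = 5
y_1 = S_1(0) = a_1 = -4
y_2 = S_2(0) = a_2 = 0
y_3 = S_3(0) = a_3 = 3
y_4 = S_4(0) = a_4 = -4
y_5 = S_4(2) = 4
t_q=15/4 is in segment 1 (τ=3/4); S_1(τ)=-92335/22272

y_0=5 y_1=-4 y_2=0 y_3=3 y_4=-4 y_5=4
S(15/4) = -92335/22272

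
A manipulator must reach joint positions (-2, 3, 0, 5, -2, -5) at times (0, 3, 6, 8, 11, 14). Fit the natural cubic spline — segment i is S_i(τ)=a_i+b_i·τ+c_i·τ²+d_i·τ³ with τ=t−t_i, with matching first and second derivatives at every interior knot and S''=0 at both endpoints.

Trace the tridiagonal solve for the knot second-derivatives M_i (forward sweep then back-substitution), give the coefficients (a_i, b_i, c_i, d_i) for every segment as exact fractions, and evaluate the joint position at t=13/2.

Δ: Δ0=5/3, Δ1=-1, Δ2=5/2, Δ3=-7/3, Δ4=-1
row 1: diag=12, rhs=-16; c'=1/4, d'=-4/3
row 2: denom=10−3·1/4=37/4; d'=(21−3·-4/3)/(37/4)=100/37
row 3: denom=10−2·8/37=354/37; d'=(-29−2·100/37)/(354/37)=-1273/354
row 4: denom=12−3·37/118=1305/118; d'=(8−3·-1273/354)/(1305/118)=739/435
back: M4=739/435
back: M3=-1273/354−37/118·739/435=-1796/435
back: M2=100/37−8/37·-1796/435=1564/435
back: M1=-4/3−1/4·1564/435=-971/435
M: M0=0, M1=-971/435, M2=1564/435, M3=-1796/435, M4=739/435, M5=0
seg 0: a=-2, c=M0/2=0, d=(M1−M0)/(6·3)=-971/7830, b=Δ0−h0·(2M0+M1)/6=807/290
seg 1: a=3, c=M1/2=-971/870, d=(M2−M1)/(6·3)=169/522, b=Δ1−h1·(2M1+M2)/6=-82/145
seg 2: a=0, c=M2/2=782/435, d=(M3−M2)/(6·2)=-56/87, b=Δ2−h2·(2M2+M3)/6=429/290
seg 3: a=5, c=M3/2=-898/435, d=(M4−M3)/(6·3)=169/522, b=Δ3−h3·(2M3+M4)/6=823/870
seg 4: a=-2, c=M4/2=739/870, d=(M5−M4)/(6·3)=-739/7830, b=Δ4−h4·(2M4+M5)/6=-1174/435
t_q=13/2 → seg 2, τ=1/2; S=0+429/290·τ+782/435·τ²+-56/87·τ³=643/580

  seg 0: a=-2 b=807/290 c=0 d=-971/7830
  seg 1: a=3 b=-82/145 c=-971/870 d=169/522
  seg 2: a=0 b=429/290 c=782/435 d=-56/87
  seg 3: a=5 b=823/870 c=-898/435 d=169/522
  seg 4: a=-2 b=-1174/435 c=739/870 d=-739/7830
S(13/2) = 643/580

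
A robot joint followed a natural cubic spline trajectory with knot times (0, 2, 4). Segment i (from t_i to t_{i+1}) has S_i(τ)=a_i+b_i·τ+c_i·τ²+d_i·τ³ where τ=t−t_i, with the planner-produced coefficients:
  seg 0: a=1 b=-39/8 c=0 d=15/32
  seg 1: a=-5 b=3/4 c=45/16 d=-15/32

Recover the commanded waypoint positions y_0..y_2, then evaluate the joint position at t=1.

y_0 = S_0(0) = a_0 = 1
y_1 = S_1(0) = a_1 = -5
y_2 = S_1(2) = 4
t_q=1 is in segment 0 (τ=1); S_0(τ)=-109/32

y_0=1 y_1=-5 y_2=4
S(1) = -109/32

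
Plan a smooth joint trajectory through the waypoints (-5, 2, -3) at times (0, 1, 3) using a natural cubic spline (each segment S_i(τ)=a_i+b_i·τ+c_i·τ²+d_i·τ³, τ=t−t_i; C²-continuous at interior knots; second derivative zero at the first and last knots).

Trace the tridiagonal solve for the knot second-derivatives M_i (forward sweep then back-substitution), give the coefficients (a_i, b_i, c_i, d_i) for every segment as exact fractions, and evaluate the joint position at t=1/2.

  seg 0: a=-5 b=103/12 c=0 d=-19/12
  seg 1: a=2 b=23/6 c=-19/4 d=19/24
S(1/2) = -29/32

Δ: Δ0=7, Δ1=-5/2
row 1: diag=6, rhs=-57; c'=1/3, d'=-19/2
back: M1=-19/2
M: M0=0, M1=-19/2, M2=0
seg 0: a=-5, c=M0/2=0, d=(M1−M0)/(6·1)=-19/12, b=Δ0−h0·(2M0+M1)/6=103/12
seg 1: a=2, c=M1/2=-19/4, d=(M2−M1)/(6·2)=19/24, b=Δ1−h1·(2M1+M2)/6=23/6
t_q=1/2 → seg 0, τ=1/2; S=-5+103/12·τ+0·τ²+-19/12·τ³=-29/32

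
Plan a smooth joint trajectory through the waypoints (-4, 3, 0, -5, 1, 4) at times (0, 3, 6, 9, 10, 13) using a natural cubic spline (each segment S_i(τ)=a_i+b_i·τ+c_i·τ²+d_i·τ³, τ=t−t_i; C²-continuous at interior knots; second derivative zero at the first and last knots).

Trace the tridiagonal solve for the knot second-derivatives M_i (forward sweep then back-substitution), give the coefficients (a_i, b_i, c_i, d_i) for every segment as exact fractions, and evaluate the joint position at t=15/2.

  seg 0: a=-4 b=2500/849 c=0 d=-173/2547
  seg 1: a=3 b=943/849 c=-173/283 d=-235/7641
  seg 2: a=0 b=-2876/849 c=-754/849 d=1241/2547
  seg 3: a=-5 b=3769/849 c=2969/849 d=-548/283
  seg 4: a=1 b=4775/849 c=-1963/849 d=1963/7641
S(15/2) = -12305/2264

Δ: Δ0=7/3, Δ1=-1, Δ2=-5/3, Δ3=6, Δ4=1
row 1: diag=12, rhs=-20; c'=1/4, d'=-5/3
row 2: denom=12−3·1/4=45/4; d'=(-4−3·-5/3)/(45/4)=4/45
row 3: denom=8−3·4/15=36/5; d'=(46−3·4/45)/(36/5)=343/54
row 4: denom=8−1·5/36=283/36; d'=(-30−1·343/54)/(283/36)=-3926/849
back: M4=-3926/849
back: M3=343/54−5/36·-3926/849=5938/849
back: M2=4/45−4/15·5938/849=-1508/849
back: M1=-5/3−1/4·-1508/849=-346/283
M: M0=0, M1=-346/283, M2=-1508/849, M3=5938/849, M4=-3926/849, M5=0
seg 0: a=-4, c=M0/2=0, d=(M1−M0)/(6·3)=-173/2547, b=Δ0−h0·(2M0+M1)/6=2500/849
seg 1: a=3, c=M1/2=-173/283, d=(M2−M1)/(6·3)=-235/7641, b=Δ1−h1·(2M1+M2)/6=943/849
seg 2: a=0, c=M2/2=-754/849, d=(M3−M2)/(6·3)=1241/2547, b=Δ2−h2·(2M2+M3)/6=-2876/849
seg 3: a=-5, c=M3/2=2969/849, d=(M4−M3)/(6·1)=-548/283, b=Δ3−h3·(2M3+M4)/6=3769/849
seg 4: a=1, c=M4/2=-1963/849, d=(M5−M4)/(6·3)=1963/7641, b=Δ4−h4·(2M4+M5)/6=4775/849
t_q=15/2 → seg 2, τ=3/2; S=0+-2876/849·τ+-754/849·τ²+1241/2547·τ³=-12305/2264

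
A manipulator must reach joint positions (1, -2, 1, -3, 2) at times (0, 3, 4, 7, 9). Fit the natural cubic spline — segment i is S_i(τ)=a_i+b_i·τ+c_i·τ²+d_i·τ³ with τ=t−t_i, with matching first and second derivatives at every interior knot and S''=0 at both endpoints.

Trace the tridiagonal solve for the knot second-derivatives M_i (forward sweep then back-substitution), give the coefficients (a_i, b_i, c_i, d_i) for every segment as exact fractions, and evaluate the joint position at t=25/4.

  seg 0: a=1 b=-3149/1116 c=0 d=2033/10044
  seg 1: a=-2 b=1475/558 c=2033/1116 d=-545/372
  seg 2: a=1 b=2111/1116 c=-718/279 d=5017/10044
  seg 3: a=-3 b=-35/558 c=715/372 d=-715/2232
S(25/4) = -16527/7936

Δ: Δ0=-1, Δ1=3, Δ2=-4/3, Δ3=5/2
row 1: diag=8, rhs=24; c'=1/8, d'=3
row 2: denom=8−1·1/8=63/8; d'=(-26−1·3)/(63/8)=-232/63
row 3: denom=10−3·8/21=62/7; d'=(23−3·-232/63)/(62/7)=715/186
back: M3=715/186
back: M2=-232/63−8/21·715/186=-1436/279
back: M1=3−1/8·-1436/279=2033/558
M: M0=0, M1=2033/558, M2=-1436/279, M3=715/186, M4=0
seg 0: a=1, c=M0/2=0, d=(M1−M0)/(6·3)=2033/10044, b=Δ0−h0·(2M0+M1)/6=-3149/1116
seg 1: a=-2, c=M1/2=2033/1116, d=(M2−M1)/(6·1)=-545/372, b=Δ1−h1·(2M1+M2)/6=1475/558
seg 2: a=1, c=M2/2=-718/279, d=(M3−M2)/(6·3)=5017/10044, b=Δ2−h2·(2M2+M3)/6=2111/1116
seg 3: a=-3, c=M3/2=715/372, d=(M4−M3)/(6·2)=-715/2232, b=Δ3−h3·(2M3+M4)/6=-35/558
t_q=25/4 → seg 2, τ=9/4; S=1+2111/1116·τ+-718/279·τ²+5017/10044·τ³=-16527/7936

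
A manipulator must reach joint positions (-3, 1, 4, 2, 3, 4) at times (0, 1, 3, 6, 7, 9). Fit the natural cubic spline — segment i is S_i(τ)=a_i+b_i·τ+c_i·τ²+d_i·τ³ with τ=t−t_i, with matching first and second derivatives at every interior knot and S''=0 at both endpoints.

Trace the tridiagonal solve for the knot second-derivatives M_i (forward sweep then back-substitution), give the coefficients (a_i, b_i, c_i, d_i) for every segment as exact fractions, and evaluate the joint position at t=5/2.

  seg 0: a=-3 b=7504/1731 c=0 d=-580/1731
  seg 1: a=1 b=5764/1731 c=-580/577 d=625/13848
  seg 2: a=4 b=-517/3462 c=-1695/2308 d=1297/6924
  seg 3: a=2 b=3475/6924 c=549/577 d=-3139/6924
  seg 4: a=3 b=3617/3462 c=-943/2308 d=943/13848
S(5/2) = 143481/36928

Δ: Δ0=4, Δ1=3/2, Δ2=-2/3, Δ3=1, Δ4=1/2
row 1: diag=6, rhs=-15; c'=1/3, d'=-5/2
row 2: denom=10−2·1/3=28/3; d'=(-13−2·-5/2)/(28/3)=-6/7
row 3: denom=8−3·9/28=197/28; d'=(10−3·-6/7)/(197/28)=352/197
row 4: denom=6−1·28/197=1154/197; d'=(-3−1·352/197)/(1154/197)=-943/1154
back: M4=-943/1154
back: M3=352/197−28/197·-943/1154=1098/577
back: M2=-6/7−9/28·1098/577=-1695/1154
back: M1=-5/2−1/3·-1695/1154=-1160/577
M: M0=0, M1=-1160/577, M2=-1695/1154, M3=1098/577, M4=-943/1154, M5=0
seg 0: a=-3, c=M0/2=0, d=(M1−M0)/(6·1)=-580/1731, b=Δ0−h0·(2M0+M1)/6=7504/1731
seg 1: a=1, c=M1/2=-580/577, d=(M2−M1)/(6·2)=625/13848, b=Δ1−h1·(2M1+M2)/6=5764/1731
seg 2: a=4, c=M2/2=-1695/2308, d=(M3−M2)/(6·3)=1297/6924, b=Δ2−h2·(2M2+M3)/6=-517/3462
seg 3: a=2, c=M3/2=549/577, d=(M4−M3)/(6·1)=-3139/6924, b=Δ3−h3·(2M3+M4)/6=3475/6924
seg 4: a=3, c=M4/2=-943/2308, d=(M5−M4)/(6·2)=943/13848, b=Δ4−h4·(2M4+M5)/6=3617/3462
t_q=5/2 → seg 1, τ=3/2; S=1+5764/1731·τ+-580/577·τ²+625/13848·τ³=143481/36928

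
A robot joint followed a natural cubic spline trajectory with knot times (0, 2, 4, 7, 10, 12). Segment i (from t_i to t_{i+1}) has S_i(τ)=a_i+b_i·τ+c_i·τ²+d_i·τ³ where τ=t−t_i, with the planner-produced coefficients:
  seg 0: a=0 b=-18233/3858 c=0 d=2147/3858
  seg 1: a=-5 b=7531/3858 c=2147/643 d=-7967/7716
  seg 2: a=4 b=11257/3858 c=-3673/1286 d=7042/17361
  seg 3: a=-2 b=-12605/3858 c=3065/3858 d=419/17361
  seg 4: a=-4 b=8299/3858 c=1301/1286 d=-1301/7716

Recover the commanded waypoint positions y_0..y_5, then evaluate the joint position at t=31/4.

y_0=0 y_1=-5 y_2=4 y_3=-2 y_4=-4 y_5=3
S(31/4) = -164335/41152

y_0 = S_0(0) = a_0 = 0
y_1 = S_1(0) = a_1 = -5
y_2 = S_2(0) = a_2 = 4
y_3 = S_3(0) = a_3 = -2
y_4 = S_4(0) = a_4 = -4
y_5 = S_4(2) = 3
t_q=31/4 is in segment 3 (τ=3/4); S_3(τ)=-164335/41152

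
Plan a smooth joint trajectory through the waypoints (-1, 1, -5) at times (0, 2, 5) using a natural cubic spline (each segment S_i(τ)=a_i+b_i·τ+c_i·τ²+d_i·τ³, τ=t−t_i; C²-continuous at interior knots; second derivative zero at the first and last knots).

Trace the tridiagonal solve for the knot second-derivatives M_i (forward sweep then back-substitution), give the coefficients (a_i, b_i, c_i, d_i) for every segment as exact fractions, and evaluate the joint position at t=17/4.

Δ: Δ0=1, Δ1=-2
row 1: diag=10, rhs=-18; c'=3/10, d'=-9/5
back: M1=-9/5
M: M0=0, M1=-9/5, M2=0
seg 0: a=-1, c=M0/2=0, d=(M1−M0)/(6·2)=-3/20, b=Δ0−h0·(2M0+M1)/6=8/5
seg 1: a=1, c=M1/2=-9/10, d=(M2−M1)/(6·3)=1/10, b=Δ1−h1·(2M1+M2)/6=-1/5
t_q=17/4 → seg 1, τ=9/4; S=1+-1/5·τ+-9/10·τ²+1/10·τ³=-367/128

  seg 0: a=-1 b=8/5 c=0 d=-3/20
  seg 1: a=1 b=-1/5 c=-9/10 d=1/10
S(17/4) = -367/128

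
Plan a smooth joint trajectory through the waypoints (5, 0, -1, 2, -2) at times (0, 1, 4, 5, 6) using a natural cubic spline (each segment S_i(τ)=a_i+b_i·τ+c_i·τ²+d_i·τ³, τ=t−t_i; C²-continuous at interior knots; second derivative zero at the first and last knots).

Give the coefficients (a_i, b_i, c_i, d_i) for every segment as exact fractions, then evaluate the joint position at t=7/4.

  seg 0: a=5 b=-3431/636 c=0 d=251/636
  seg 1: a=0 b=-1339/318 c=251/212 d=23/636
  seg 2: a=-1 b=2461/636 c=80/53 d=-1513/636
  seg 3: a=2 b=-79/318 c=-1193/212 d=1193/636
S(7/4) = -33605/13568

Δ: Δ0=-5, Δ1=-1/3, Δ2=3, Δ3=-4
row 1: diag=8, rhs=28; c'=3/8, d'=7/2
row 2: denom=8−3·3/8=55/8; d'=(20−3·7/2)/(55/8)=76/55
row 3: denom=4−1·8/55=212/55; d'=(-42−1·76/55)/(212/55)=-1193/106
back: M3=-1193/106
back: M2=76/55−8/55·-1193/106=160/53
back: M1=7/2−3/8·160/53=251/106
M: M0=0, M1=251/106, M2=160/53, M3=-1193/106, M4=0
seg 0: a=5, c=M0/2=0, d=(M1−M0)/(6·1)=251/636, b=Δ0−h0·(2M0+M1)/6=-3431/636
seg 1: a=0, c=M1/2=251/212, d=(M2−M1)/(6·3)=23/636, b=Δ1−h1·(2M1+M2)/6=-1339/318
seg 2: a=-1, c=M2/2=80/53, d=(M3−M2)/(6·1)=-1513/636, b=Δ2−h2·(2M2+M3)/6=2461/636
seg 3: a=2, c=M3/2=-1193/212, d=(M4−M3)/(6·1)=1193/636, b=Δ3−h3·(2M3+M4)/6=-79/318
t_q=7/4 → seg 1, τ=3/4; S=0+-1339/318·τ+251/212·τ²+23/636·τ³=-33605/13568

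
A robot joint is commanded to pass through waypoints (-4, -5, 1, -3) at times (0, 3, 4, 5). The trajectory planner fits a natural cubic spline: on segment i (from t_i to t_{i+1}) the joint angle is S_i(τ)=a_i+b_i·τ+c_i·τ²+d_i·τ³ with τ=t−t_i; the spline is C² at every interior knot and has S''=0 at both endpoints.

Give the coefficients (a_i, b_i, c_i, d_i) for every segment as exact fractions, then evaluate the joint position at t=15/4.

  seg 0: a=-4 b=-349/93 c=0 d=106/279
  seg 1: a=-5 b=605/93 c=106/31 d=-365/93
  seg 2: a=1 b=146/93 c=-259/31 d=259/93
S(15/4) = 291/1984

Δ: Δ0=-1/3, Δ1=6, Δ2=-4
row 1: diag=8, rhs=38; c'=1/8, d'=19/4
row 2: denom=4−1·1/8=31/8; d'=(-60−1·19/4)/(31/8)=-518/31
back: M2=-518/31
back: M1=19/4−1/8·-518/31=212/31
M: M0=0, M1=212/31, M2=-518/31, M3=0
seg 0: a=-4, c=M0/2=0, d=(M1−M0)/(6·3)=106/279, b=Δ0−h0·(2M0+M1)/6=-349/93
seg 1: a=-5, c=M1/2=106/31, d=(M2−M1)/(6·1)=-365/93, b=Δ1−h1·(2M1+M2)/6=605/93
seg 2: a=1, c=M2/2=-259/31, d=(M3−M2)/(6·1)=259/93, b=Δ2−h2·(2M2+M3)/6=146/93
t_q=15/4 → seg 1, τ=3/4; S=-5+605/93·τ+106/31·τ²+-365/93·τ³=291/1984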